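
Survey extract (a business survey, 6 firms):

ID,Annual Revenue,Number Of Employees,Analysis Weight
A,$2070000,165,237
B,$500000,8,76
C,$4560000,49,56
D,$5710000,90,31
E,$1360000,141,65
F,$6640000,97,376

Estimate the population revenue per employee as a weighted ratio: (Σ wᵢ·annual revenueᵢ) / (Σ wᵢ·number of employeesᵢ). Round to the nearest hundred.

39000

Σ wᵢ·y = 2070000×237 + 500000×76 + 4560000×56 + 5710000×31 + 1360000×65 + 6640000×376
  = 490590000 + 38000000 + 255360000 + 177010000 + 88400000 + 2496640000 = 3546000000
Σ wᵢ·x = 165×237 + 8×76 + 49×56 + 90×31 + 141×65 + 97×376
  = 90884
Ratio = 3546000000 / 90884 = 39016.769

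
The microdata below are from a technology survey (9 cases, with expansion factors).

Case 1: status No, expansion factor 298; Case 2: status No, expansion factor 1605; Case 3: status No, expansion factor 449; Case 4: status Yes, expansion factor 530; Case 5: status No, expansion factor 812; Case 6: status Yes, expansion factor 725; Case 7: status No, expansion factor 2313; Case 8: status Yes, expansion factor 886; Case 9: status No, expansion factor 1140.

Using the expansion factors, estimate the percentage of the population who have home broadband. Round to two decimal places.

Sum of weights for 'Yes' = 530 + 725 + 886 = 2141
Total weight = 8758
Weighted proportion = 2141 / 8758 = 0.24446221 → 24.446221%

24.45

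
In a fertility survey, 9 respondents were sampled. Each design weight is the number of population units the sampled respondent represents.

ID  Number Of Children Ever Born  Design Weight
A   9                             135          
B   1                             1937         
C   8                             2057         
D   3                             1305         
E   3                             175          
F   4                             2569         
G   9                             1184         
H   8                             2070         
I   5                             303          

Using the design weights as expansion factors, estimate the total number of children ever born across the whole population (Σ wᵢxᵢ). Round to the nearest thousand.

Weighted total = 9×135 + 1×1937 + 8×2057 + 3×1305 + 3×175 + 4×2569 + 9×1184 + 8×2070 + 5×303
  = 63055

63000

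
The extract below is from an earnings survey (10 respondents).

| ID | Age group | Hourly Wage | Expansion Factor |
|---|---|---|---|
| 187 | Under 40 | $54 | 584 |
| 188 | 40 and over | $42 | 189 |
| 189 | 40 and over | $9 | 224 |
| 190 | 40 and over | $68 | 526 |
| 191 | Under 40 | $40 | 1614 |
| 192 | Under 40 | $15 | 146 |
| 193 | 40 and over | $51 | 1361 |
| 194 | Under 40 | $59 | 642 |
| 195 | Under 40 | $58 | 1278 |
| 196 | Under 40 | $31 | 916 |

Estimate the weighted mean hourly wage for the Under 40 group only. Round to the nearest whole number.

Under 40 rows: 187, 191, 192, 194, 195, 196
Weighted sum = 54×584 + 40×1614 + 15×146 + 59×642 + 58×1278 + 31×916
  = 238684
Sum of weights = 584 + 1614 + 146 + 642 + 1278 + 916 = 5180
Weighted mean = 238684 / 5180 = 46.077992

46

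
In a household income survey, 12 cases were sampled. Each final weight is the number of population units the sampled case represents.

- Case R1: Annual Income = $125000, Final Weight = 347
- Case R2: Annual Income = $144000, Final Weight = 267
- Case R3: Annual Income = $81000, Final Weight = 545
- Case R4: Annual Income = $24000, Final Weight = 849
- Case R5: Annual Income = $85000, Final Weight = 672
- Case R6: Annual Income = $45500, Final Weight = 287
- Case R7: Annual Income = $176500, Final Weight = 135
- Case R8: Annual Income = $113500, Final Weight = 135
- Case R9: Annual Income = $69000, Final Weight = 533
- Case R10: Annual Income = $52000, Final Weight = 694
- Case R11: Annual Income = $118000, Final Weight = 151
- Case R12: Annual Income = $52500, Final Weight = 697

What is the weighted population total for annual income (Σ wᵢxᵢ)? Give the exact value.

382948000

Weighted total = 125000×347 + 144000×267 + 81000×545 + 24000×849 + 85000×672 + 45500×287 + 176500×135 + 113500×135 + 69000×533 + 52000×694 + 118000×151 + 52500×697
  = 43375000 + 38448000 + 44145000 + 20376000 + 57120000 + 13058500 + 23827500 + 15322500 + 36777000 + 36088000 + 17818000 + 36592500 = 382948000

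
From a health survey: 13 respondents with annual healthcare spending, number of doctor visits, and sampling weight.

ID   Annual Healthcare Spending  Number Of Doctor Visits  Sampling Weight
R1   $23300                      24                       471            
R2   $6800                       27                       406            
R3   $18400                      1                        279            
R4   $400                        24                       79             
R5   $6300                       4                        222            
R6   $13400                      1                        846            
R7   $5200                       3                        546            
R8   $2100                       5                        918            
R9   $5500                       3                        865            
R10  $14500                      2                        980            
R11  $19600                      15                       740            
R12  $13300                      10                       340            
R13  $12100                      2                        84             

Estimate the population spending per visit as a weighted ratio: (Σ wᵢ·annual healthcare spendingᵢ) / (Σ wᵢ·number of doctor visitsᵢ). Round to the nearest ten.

Σ wᵢ·y = 75412200
Σ wᵢ·x = 51626
Ratio = 75412200 / 51626 = 1460.7407

1460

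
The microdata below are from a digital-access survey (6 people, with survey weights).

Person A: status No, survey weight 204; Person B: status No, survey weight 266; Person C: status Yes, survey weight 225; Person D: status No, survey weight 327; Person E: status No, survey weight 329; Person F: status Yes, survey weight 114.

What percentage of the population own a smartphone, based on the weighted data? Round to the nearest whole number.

23

Sum of weights for 'Yes' = 225 + 114 = 339
Total weight = 204 + 266 + 225 + 327 + 329 + 114 = 1465
Weighted proportion = 339 / 1465 = 0.23139932 → 23.139932%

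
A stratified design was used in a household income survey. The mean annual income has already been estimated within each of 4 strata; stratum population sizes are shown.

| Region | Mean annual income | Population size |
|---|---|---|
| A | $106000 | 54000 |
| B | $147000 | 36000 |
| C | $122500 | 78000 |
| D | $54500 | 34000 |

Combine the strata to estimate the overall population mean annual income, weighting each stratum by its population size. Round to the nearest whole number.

Σ Nₕ·x̄ₕ = 106000×54000 + 147000×36000 + 122500×78000 + 54500×34000
  = 5724000000 + 5292000000 + 9555000000 + 1853000000 = 22424000000
Σ Nₕ = 54000 + 36000 + 78000 + 34000 = 202000
Overall mean = 22424000000 / 202000 = 111009.9

111010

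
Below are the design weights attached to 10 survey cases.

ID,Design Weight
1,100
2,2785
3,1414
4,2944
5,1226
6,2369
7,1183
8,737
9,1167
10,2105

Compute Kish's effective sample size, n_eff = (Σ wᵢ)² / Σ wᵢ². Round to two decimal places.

Σ wᵢ = 16030
Σ wᵢ² = 10000 + 7756225 + 1999396 + 8667136 + 1503076 + 5612161 + 1399489 + 543169 + 1361889 + 4431025 = 33283566
n_eff = 16030² / 33283566 = 256960900 / 33283566 = 7.7203536

7.72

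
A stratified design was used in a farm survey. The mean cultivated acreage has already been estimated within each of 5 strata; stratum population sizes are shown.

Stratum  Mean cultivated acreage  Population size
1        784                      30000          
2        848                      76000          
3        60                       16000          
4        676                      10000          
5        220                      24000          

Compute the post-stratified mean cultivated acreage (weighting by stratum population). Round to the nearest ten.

Σ Nₕ·x̄ₕ = 100968000
Σ Nₕ = 30000 + 76000 + 16000 + 10000 + 24000 = 156000
Overall mean = 100968000 / 156000 = 647.23077

650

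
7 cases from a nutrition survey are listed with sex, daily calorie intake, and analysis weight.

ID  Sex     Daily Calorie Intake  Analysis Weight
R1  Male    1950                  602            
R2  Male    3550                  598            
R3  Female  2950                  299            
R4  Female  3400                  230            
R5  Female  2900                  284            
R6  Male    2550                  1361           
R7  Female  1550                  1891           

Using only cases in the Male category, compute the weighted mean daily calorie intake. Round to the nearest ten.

Male rows: R1, R2, R6
Weighted sum = 1950×602 + 3550×598 + 2550×1361
  = 1173900 + 2122900 + 3470550 = 6767350
Sum of weights = 602 + 598 + 1361 = 2561
Weighted mean = 6767350 / 2561 = 2642.4639

2640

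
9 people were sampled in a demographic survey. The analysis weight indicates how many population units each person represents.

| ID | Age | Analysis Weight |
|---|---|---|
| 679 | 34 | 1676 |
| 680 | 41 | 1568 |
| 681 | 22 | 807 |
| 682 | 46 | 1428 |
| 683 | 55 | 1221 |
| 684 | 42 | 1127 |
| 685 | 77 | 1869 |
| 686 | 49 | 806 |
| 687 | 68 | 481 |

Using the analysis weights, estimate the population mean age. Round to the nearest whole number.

Weighted sum = 34×1676 + 41×1568 + 22×807 + 46×1428 + 55×1221 + 42×1127 + 77×1869 + 49×806 + 68×481
  = 535318
Sum of weights = 1676 + 1568 + 807 + 1428 + 1221 + 1127 + 1869 + 806 + 481 = 10983
Weighted mean = 535318 / 10983 = 48.740599

49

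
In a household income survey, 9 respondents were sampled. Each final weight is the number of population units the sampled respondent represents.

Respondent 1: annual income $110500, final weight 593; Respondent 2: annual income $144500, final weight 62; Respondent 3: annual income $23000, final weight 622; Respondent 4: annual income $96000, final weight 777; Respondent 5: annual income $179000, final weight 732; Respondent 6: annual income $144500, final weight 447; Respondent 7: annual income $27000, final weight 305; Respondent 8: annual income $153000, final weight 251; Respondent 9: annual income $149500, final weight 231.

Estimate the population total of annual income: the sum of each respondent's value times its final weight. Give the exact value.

Weighted total = 110500×593 + 144500×62 + 23000×622 + 96000×777 + 179000×732 + 144500×447 + 27000×305 + 153000×251 + 149500×231
  = 440175500

440175500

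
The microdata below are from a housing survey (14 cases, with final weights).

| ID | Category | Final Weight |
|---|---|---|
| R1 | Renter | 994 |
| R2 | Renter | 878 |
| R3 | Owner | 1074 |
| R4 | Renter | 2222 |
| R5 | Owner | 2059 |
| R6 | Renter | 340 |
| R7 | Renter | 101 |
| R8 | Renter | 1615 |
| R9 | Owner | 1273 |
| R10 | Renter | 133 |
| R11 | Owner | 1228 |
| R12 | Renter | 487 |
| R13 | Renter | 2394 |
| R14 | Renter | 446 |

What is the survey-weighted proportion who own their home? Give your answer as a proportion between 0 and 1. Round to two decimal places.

0.37

Sum of weights for 'Owner' = 1074 + 2059 + 1273 + 1228 = 5634
Total weight = 15244
Weighted proportion = 5634 / 15244 = 0.36958803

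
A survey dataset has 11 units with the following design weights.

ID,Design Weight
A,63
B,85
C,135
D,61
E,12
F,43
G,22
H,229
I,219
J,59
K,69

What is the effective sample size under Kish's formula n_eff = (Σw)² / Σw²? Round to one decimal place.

6.9

Σ wᵢ = 63 + 85 + 135 + 61 + 12 + 43 + 22 + 229 + 219 + 59 + 69 = 997
Σ wᵢ² = 144261
n_eff = 997² / 144261 = 994009 / 144261 = 6.8903515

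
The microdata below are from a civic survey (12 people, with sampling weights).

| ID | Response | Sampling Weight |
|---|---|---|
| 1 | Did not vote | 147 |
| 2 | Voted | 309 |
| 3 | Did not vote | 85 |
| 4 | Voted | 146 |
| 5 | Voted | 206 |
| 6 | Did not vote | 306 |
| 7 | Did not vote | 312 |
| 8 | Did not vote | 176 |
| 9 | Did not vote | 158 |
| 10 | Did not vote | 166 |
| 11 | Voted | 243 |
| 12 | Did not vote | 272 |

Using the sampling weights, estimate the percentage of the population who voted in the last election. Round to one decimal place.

Sum of weights for 'Voted' = 309 + 146 + 206 + 243 = 904
Total weight = 2526
Weighted proportion = 904 / 2526 = 0.35787807 → 35.787807%

35.8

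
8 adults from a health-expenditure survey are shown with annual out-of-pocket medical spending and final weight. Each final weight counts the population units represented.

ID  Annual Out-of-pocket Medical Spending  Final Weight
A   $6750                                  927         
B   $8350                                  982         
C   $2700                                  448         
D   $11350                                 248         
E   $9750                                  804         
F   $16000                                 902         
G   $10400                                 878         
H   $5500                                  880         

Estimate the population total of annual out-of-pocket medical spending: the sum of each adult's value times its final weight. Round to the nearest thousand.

Weighted total = 6750×927 + 8350×982 + 2700×448 + 11350×248 + 9750×804 + 16000×902 + 10400×878 + 5500×880
  = 6257250 + 8199700 + 1209600 + 2814800 + 7839000 + 14432000 + 9131200 + 4840000 = 54723550

54724000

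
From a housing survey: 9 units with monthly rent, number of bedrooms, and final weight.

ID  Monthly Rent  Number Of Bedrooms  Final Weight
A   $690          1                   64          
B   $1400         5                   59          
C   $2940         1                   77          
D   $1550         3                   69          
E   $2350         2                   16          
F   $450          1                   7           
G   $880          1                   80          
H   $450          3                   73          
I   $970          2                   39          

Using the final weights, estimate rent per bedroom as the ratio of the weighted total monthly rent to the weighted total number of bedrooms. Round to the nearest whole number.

606

Σ wᵢ·y = 690×64 + 1400×59 + 2940×77 + 1550×69 + 2350×16 + 450×7 + 880×80 + 450×73 + 970×39
  = 641920
Σ wᵢ·x = 1×64 + 5×59 + 1×77 + 3×69 + 2×16 + 1×7 + 1×80 + 3×73 + 2×39
  = 1059
Ratio = 641920 / 1059 = 606.15675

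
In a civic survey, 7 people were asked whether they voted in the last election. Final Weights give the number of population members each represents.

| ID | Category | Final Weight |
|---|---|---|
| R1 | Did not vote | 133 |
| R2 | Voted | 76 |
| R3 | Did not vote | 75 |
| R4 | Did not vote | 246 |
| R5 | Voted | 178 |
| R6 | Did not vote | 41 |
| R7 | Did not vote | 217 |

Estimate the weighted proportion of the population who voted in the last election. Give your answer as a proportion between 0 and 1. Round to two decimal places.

Sum of weights for 'Voted' = 76 + 178 = 254
Total weight = 966
Weighted proportion = 254 / 966 = 0.26293996

0.26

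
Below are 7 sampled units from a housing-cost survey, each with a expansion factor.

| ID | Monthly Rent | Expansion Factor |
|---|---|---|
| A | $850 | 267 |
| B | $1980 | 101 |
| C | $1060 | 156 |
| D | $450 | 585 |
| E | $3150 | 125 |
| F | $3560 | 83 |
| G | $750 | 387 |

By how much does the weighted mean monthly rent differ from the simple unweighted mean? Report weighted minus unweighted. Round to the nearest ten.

Unweighted sum = 850 + 1980 + 1060 + 450 + 3150 + 3560 + 750 = 11800
Unweighted mean = 11800 / 7 = 1685.7143
Weighted sum = 850×267 + 1980×101 + 1060×156 + 450×585 + 3150×125 + 3560×83 + 750×387
  = 226950 + 199980 + 165360 + 263250 + 393750 + 295480 + 290250 = 1835020
Sum of weights = 267 + 101 + 156 + 585 + 125 + 83 + 387 = 1704
Weighted mean = 1835020 / 1704 = 1076.8897
Difference (weighted minus unweighted) = -608.82461

-610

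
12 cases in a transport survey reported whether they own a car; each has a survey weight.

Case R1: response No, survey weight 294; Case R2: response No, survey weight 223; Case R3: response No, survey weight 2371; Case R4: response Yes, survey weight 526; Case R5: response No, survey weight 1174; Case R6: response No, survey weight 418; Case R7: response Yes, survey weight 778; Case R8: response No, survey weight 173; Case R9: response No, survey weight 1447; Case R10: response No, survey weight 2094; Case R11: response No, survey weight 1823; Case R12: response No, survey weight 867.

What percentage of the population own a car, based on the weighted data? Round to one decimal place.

10.7

Sum of weights for 'Yes' = 526 + 778 = 1304
Total weight = 294 + 223 + 2371 + 526 + 1174 + 418 + 778 + 173 + 1447 + 2094 + 1823 + 867 = 12188
Weighted proportion = 1304 / 12188 = 0.10699048 → 10.699048%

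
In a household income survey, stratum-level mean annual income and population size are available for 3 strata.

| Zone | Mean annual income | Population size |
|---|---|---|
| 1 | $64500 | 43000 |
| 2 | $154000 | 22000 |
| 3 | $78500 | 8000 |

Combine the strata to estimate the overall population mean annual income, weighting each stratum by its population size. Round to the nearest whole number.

Σ Nₕ·x̄ₕ = 64500×43000 + 154000×22000 + 78500×8000
  = 6789500000
Σ Nₕ = 73000
Overall mean = 6789500000 / 73000 = 93006.849

93007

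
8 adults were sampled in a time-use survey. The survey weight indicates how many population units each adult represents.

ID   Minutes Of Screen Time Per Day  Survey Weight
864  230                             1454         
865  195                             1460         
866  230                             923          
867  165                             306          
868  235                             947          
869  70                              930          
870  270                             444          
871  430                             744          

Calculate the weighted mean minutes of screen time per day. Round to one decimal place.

223.3

Weighted sum = 1609345
Sum of weights = 7208
Weighted mean = 1609345 / 7208 = 223.27206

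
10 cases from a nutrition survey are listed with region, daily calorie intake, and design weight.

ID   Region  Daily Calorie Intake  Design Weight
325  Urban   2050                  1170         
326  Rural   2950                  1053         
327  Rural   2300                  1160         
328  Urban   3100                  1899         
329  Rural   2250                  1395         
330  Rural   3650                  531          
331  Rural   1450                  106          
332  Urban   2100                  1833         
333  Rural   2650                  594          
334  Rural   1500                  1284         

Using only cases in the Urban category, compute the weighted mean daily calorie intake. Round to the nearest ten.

2480

Urban rows: 325, 328, 332
Weighted sum = 2050×1170 + 3100×1899 + 2100×1833
  = 2398500 + 5886900 + 3849300 = 12134700
Sum of weights = 4902
Weighted mean = 12134700 / 4902 = 2475.459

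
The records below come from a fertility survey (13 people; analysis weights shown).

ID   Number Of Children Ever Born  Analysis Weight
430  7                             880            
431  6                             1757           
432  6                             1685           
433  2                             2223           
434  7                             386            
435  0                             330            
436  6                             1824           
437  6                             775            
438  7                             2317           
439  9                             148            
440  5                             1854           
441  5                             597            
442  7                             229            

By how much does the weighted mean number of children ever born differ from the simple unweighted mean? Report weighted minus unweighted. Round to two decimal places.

-0.22

Unweighted sum = 73
Unweighted mean = 73 / 13 = 5.6153846
Weighted sum = 80963
Sum of weights = 15005
Weighted mean = 80963 / 15005 = 5.3957348
Difference (weighted minus unweighted) = -0.21964986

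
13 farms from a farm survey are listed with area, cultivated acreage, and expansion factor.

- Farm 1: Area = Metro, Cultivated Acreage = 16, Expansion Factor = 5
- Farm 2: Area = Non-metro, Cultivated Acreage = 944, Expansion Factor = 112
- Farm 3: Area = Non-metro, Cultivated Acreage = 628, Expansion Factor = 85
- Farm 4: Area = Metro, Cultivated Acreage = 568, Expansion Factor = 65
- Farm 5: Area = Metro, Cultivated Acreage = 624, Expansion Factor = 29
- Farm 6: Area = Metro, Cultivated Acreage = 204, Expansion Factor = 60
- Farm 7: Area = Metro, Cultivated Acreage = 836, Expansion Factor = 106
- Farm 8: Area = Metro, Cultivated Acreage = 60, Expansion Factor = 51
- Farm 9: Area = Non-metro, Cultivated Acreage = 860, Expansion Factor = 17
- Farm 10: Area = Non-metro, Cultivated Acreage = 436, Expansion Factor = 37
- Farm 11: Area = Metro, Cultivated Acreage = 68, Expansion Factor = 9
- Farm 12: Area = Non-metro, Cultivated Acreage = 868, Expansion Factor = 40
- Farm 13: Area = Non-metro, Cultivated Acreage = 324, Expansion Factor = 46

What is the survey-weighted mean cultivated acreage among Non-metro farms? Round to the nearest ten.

710

Non-metro rows: 2, 3, 9, 10, 12, 13
Weighted sum = 239484
Sum of weights = 112 + 85 + 17 + 37 + 40 + 46 = 337
Weighted mean = 239484 / 337 = 710.63501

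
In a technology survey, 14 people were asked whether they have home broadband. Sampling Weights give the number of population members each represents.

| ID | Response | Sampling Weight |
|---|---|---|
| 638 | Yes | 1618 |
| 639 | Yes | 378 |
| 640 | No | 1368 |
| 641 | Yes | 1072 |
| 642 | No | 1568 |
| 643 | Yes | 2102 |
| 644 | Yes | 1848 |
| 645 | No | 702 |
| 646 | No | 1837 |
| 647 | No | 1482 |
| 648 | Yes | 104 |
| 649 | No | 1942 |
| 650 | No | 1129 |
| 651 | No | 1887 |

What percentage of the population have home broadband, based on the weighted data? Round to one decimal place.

37.4

Sum of weights for 'Yes' = 1618 + 378 + 1072 + 2102 + 1848 + 104 = 7122
Total weight = 19037
Weighted proportion = 7122 / 19037 = 0.37411357 → 37.411357%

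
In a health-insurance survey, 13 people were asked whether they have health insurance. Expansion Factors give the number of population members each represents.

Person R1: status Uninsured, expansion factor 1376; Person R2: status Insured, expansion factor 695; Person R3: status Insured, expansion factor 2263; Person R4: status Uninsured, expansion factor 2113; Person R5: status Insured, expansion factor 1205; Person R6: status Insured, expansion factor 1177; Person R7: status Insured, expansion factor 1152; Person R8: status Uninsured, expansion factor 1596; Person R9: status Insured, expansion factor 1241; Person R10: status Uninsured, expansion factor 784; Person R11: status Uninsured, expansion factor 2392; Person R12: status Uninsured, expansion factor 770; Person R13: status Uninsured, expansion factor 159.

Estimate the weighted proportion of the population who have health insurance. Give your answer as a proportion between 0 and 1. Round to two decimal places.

Sum of weights for 'Insured' = 695 + 2263 + 1205 + 1177 + 1152 + 1241 = 7733
Total weight = 16923
Weighted proportion = 7733 / 16923 = 0.45695208

0.46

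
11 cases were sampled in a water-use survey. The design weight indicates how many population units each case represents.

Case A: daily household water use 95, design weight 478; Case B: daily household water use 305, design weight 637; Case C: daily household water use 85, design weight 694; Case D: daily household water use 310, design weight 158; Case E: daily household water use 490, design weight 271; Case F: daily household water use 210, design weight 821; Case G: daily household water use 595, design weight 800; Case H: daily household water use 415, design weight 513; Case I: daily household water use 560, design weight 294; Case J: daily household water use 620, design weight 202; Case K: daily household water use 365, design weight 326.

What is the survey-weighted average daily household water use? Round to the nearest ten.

Weighted sum = 95×478 + 305×637 + 85×694 + 310×158 + 490×271 + 210×821 + 595×800 + 415×513 + 560×294 + 620×202 + 365×326
  = 45410 + 194285 + 58990 + 48980 + 132790 + 172410 + 476000 + 212895 + 164640 + 125240 + 118990 = 1750630
Sum of weights = 5194
Weighted mean = 1750630 / 5194 = 337.04852

340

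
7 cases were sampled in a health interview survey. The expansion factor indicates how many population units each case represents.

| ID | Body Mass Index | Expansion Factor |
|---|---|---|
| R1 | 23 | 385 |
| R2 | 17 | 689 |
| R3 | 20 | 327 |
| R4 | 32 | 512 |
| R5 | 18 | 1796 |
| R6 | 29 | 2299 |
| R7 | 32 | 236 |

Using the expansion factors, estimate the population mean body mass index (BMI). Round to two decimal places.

Weighted sum = 23×385 + 17×689 + 20×327 + 32×512 + 18×1796 + 29×2299 + 32×236
  = 8855 + 11713 + 6540 + 16384 + 32328 + 66671 + 7552 = 150043
Sum of weights = 385 + 689 + 327 + 512 + 1796 + 2299 + 236 = 6244
Weighted mean = 150043 / 6244 = 24.029949

24.03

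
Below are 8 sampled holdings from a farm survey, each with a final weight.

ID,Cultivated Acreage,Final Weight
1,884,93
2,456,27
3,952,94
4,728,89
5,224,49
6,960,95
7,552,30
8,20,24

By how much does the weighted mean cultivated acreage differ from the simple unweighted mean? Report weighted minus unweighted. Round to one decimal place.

Unweighted sum = 884 + 456 + 952 + 728 + 224 + 960 + 552 + 20 = 4776
Unweighted mean = 4776 / 8 = 597
Weighted sum = 368020
Sum of weights = 93 + 27 + 94 + 89 + 49 + 95 + 30 + 24 = 501
Weighted mean = 368020 / 501 = 734.57086
Difference (weighted minus unweighted) = 137.57086

137.6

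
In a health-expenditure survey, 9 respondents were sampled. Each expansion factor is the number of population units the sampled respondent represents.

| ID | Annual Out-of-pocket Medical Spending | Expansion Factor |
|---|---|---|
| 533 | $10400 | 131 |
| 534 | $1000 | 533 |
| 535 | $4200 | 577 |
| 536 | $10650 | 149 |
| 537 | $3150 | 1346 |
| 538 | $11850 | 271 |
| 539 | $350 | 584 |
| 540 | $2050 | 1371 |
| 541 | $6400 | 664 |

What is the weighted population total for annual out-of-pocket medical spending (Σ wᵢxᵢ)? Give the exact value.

Weighted total = 10400×131 + 1000×533 + 4200×577 + 10650×149 + 3150×1346 + 11850×271 + 350×584 + 2050×1371 + 6400×664
  = 1362400 + 533000 + 2423400 + 1586850 + 4239900 + 3211350 + 204400 + 2810550 + 4249600 = 20621450

20621450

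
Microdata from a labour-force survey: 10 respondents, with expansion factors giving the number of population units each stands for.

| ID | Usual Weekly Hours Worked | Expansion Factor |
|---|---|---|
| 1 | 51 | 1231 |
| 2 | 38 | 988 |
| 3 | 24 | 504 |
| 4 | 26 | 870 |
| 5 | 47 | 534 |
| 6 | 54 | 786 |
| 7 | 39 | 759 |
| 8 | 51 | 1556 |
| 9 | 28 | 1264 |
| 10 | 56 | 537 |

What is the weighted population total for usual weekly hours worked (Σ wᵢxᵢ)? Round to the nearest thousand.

Weighted total = 51×1231 + 38×988 + 24×504 + 26×870 + 47×534 + 54×786 + 39×759 + 51×1556 + 28×1264 + 56×537
  = 62781 + 37544 + 12096 + 22620 + 25098 + 42444 + 29601 + 79356 + 35392 + 30072 = 377004

377000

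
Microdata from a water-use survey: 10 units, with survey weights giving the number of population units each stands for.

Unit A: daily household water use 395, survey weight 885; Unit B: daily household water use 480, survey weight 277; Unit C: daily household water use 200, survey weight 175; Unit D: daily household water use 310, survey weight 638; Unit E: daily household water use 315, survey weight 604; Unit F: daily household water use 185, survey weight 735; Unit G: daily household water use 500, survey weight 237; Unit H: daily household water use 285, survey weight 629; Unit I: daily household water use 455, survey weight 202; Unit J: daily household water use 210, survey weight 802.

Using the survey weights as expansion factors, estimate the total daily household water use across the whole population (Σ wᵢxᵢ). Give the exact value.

1599645

Weighted total = 395×885 + 480×277 + 200×175 + 310×638 + 315×604 + 185×735 + 500×237 + 285×629 + 455×202 + 210×802
  = 349575 + 132960 + 35000 + 197780 + 190260 + 135975 + 118500 + 179265 + 91910 + 168420 = 1599645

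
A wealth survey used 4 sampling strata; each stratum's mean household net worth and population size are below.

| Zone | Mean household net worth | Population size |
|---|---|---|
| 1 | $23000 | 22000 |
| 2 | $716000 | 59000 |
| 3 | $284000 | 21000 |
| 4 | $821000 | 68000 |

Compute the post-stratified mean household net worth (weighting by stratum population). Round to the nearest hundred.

Σ Nₕ·x̄ₕ = 23000×22000 + 716000×59000 + 284000×21000 + 821000×68000
  = 506000000 + 42244000000 + 5964000000 + 55828000000 = 104542000000
Σ Nₕ = 22000 + 59000 + 21000 + 68000 = 170000
Overall mean = 104542000000 / 170000 = 614952.94

615000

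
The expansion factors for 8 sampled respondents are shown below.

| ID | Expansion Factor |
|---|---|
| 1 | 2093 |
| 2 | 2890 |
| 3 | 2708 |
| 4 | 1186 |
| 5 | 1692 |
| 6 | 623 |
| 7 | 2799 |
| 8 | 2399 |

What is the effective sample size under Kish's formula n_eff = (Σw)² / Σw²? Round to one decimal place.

7.0

Σ wᵢ = 2093 + 2890 + 2708 + 1186 + 1692 + 623 + 2799 + 2399 = 16390
Σ wᵢ² = 4380649 + 8352100 + 7333264 + 1406596 + 2862864 + 388129 + 7834401 + 5755201 = 38313204
n_eff = 16390² / 38313204 = 268632100 / 38313204 = 7.0114757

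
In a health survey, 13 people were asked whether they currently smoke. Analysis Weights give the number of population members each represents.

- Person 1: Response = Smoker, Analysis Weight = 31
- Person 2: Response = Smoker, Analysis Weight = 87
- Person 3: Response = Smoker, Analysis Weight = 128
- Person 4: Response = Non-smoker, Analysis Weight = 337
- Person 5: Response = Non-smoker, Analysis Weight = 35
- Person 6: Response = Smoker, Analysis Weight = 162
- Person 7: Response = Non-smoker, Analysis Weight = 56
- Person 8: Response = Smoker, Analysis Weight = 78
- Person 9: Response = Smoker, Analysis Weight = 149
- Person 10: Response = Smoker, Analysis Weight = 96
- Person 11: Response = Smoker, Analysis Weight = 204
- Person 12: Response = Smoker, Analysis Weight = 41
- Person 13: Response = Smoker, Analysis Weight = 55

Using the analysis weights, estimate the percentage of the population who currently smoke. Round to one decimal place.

70.7

Sum of weights for 'Smoker' = 31 + 87 + 128 + 162 + 78 + 149 + 96 + 204 + 41 + 55 = 1031
Total weight = 1459
Weighted proportion = 1031 / 1459 = 0.70664839 → 70.664839%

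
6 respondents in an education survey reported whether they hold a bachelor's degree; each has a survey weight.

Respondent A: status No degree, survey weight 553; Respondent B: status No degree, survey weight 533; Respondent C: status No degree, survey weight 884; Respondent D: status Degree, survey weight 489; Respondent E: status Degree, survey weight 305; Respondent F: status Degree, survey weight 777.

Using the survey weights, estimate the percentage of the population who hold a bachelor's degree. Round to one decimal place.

44.4

Sum of weights for 'Degree' = 489 + 305 + 777 = 1571
Total weight = 553 + 533 + 884 + 489 + 305 + 777 = 3541
Weighted proportion = 1571 / 3541 = 0.44365998 → 44.365998%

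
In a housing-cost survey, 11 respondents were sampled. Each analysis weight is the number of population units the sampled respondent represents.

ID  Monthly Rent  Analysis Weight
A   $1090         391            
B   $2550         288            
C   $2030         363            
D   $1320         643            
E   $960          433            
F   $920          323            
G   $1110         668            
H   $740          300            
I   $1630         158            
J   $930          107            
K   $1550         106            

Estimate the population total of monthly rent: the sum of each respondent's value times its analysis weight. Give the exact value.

Weighted total = 1090×391 + 2550×288 + 2030×363 + 1320×643 + 960×433 + 920×323 + 1110×668 + 740×300 + 1630×158 + 930×107 + 1550×106
  = 426190 + 734400 + 736890 + 848760 + 415680 + 297160 + 741480 + 222000 + 257540 + 99510 + 164300 = 4943910

4943910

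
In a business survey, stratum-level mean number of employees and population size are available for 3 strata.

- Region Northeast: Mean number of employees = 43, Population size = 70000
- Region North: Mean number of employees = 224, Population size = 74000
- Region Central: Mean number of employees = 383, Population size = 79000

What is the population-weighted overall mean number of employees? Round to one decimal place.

223.5

Σ Nₕ·x̄ₕ = 49843000
Σ Nₕ = 70000 + 74000 + 79000 = 223000
Overall mean = 49843000 / 223000 = 223.51121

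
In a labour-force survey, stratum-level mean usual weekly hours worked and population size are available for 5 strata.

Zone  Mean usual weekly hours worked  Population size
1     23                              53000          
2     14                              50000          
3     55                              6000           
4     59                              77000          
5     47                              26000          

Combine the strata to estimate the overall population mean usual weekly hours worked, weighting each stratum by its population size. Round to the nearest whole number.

38

Σ Nₕ·x̄ₕ = 23×53000 + 14×50000 + 55×6000 + 59×77000 + 47×26000
  = 8014000
Σ Nₕ = 53000 + 50000 + 6000 + 77000 + 26000 = 212000
Overall mean = 8014000 / 212000 = 37.801887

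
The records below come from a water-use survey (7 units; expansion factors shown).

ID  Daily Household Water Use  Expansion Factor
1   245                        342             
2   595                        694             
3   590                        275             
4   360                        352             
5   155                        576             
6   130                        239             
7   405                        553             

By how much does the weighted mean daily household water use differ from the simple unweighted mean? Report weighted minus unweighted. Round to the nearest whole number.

19

Unweighted sum = 2480
Unweighted mean = 2480 / 7 = 354.28571
Weighted sum = 245×342 + 595×694 + 590×275 + 360×352 + 155×576 + 130×239 + 405×553
  = 83790 + 412930 + 162250 + 126720 + 89280 + 31070 + 223965 = 1130005
Sum of weights = 342 + 694 + 275 + 352 + 576 + 239 + 553 = 3031
Weighted mean = 1130005 / 3031 = 372.8159
Difference (weighted minus unweighted) = 18.530188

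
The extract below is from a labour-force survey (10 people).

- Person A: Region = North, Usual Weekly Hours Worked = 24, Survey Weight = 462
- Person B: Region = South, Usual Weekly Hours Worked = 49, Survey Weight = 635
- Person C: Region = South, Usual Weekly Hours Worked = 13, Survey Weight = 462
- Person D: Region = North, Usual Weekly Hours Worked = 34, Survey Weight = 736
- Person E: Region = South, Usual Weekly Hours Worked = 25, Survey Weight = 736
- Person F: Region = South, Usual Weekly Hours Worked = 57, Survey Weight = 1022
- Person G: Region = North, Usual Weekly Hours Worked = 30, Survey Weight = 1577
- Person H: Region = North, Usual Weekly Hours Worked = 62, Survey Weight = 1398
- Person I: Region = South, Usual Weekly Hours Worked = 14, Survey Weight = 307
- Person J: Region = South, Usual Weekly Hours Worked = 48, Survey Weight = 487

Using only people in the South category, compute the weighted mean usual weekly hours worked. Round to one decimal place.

38.8

South rows: B, C, E, F, I, J
Weighted sum = 141449
Sum of weights = 635 + 462 + 736 + 1022 + 307 + 487 = 3649
Weighted mean = 141449 / 3649 = 38.763771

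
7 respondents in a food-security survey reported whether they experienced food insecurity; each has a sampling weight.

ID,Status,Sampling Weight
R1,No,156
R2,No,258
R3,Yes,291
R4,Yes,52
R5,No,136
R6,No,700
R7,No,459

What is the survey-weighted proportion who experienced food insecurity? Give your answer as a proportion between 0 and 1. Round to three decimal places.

Sum of weights for 'Yes' = 291 + 52 = 343
Total weight = 156 + 258 + 291 + 52 + 136 + 700 + 459 = 2052
Weighted proportion = 343 / 2052 = 0.167154

0.167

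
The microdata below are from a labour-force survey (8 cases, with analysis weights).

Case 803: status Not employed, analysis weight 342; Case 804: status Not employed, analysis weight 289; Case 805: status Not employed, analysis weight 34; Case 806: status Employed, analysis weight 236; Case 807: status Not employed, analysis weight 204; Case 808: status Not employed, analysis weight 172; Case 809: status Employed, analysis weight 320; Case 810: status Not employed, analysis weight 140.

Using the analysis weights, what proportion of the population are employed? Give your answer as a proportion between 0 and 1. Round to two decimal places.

Sum of weights for 'Employed' = 236 + 320 = 556
Total weight = 342 + 289 + 34 + 236 + 204 + 172 + 320 + 140 = 1737
Weighted proportion = 556 / 1737 = 0.32009211

0.32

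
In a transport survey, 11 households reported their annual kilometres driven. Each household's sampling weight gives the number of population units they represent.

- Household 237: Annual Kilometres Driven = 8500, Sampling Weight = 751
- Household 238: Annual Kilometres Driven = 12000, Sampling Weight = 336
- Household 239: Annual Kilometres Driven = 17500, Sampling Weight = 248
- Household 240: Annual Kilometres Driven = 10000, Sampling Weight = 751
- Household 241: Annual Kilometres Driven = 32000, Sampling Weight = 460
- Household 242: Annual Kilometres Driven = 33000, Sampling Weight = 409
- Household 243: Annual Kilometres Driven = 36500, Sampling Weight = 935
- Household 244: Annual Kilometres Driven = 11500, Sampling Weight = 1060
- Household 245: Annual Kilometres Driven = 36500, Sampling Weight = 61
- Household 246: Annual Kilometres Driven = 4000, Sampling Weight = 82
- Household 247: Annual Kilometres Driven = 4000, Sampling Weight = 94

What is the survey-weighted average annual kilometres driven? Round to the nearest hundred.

Weighted sum = 8500×751 + 12000×336 + 17500×248 + 10000×751 + 32000×460 + 33000×409 + 36500×935 + 11500×1060 + 36500×61 + 4000×82 + 4000×94
  = 99730500
Sum of weights = 5187
Weighted mean = 99730500 / 5187 = 19227.01

19200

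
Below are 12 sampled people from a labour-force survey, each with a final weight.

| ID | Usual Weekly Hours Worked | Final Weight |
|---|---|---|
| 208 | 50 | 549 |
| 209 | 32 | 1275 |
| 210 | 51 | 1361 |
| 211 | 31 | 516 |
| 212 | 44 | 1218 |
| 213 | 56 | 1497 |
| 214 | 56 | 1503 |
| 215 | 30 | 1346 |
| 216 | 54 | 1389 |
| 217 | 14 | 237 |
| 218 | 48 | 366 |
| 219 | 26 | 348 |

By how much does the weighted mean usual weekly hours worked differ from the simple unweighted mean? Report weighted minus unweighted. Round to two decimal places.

Unweighted sum = 492
Unweighted mean = 492 / 12 = 41
Weighted sum = 50×549 + 32×1275 + 51×1361 + 31×516 + 44×1218 + 56×1497 + 56×1503 + 30×1346 + 54×1389 + 14×237 + 48×366 + 26×348
  = 520569
Sum of weights = 11605
Weighted mean = 520569 / 11605 = 44.857303
Difference (weighted minus unweighted) = 3.8573029

3.86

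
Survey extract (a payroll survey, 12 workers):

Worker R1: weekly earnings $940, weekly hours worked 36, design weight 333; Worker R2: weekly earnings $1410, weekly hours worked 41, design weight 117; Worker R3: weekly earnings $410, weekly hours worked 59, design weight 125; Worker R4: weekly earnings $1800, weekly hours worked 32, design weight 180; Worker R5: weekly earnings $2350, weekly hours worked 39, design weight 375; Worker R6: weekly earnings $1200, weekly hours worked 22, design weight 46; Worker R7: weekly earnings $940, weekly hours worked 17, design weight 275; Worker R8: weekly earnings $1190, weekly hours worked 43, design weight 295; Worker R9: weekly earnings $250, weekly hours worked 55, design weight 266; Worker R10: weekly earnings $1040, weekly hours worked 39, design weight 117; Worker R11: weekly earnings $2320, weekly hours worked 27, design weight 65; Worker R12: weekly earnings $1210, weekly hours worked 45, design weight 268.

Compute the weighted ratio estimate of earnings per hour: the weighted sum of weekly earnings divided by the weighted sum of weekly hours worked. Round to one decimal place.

Σ wᵢ·y = 940×333 + 1410×117 + 410×125 + 1800×180 + 2350×375 + 1200×46 + 940×275 + 1190×295 + 250×266 + 1040×117 + 2320×65 + 1210×268
  = 313020 + 164970 + 51250 + 324000 + 881250 + 55200 + 258500 + 351050 + 66500 + 121680 + 150800 + 324280 = 3062500
Σ wᵢ·x = 36×333 + 41×117 + 59×125 + 32×180 + 39×375 + 22×46 + 17×275 + 43×295 + 55×266 + 39×117 + 27×65 + 45×268
  = 11988 + 4797 + 7375 + 5760 + 14625 + 1012 + 4675 + 12685 + 14630 + 4563 + 1755 + 12060 = 95925
Ratio = 3062500 / 95925 = 31.925984

31.9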